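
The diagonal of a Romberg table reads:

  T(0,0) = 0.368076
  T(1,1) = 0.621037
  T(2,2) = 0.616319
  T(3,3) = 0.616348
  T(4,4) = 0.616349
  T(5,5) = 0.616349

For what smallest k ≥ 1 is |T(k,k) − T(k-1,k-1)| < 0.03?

k = 2

|T(1,1) − T(0,0)| = 0.252961 ≥ 0.03
|T(2,2) − T(1,1)| = 0.004718 < 0.03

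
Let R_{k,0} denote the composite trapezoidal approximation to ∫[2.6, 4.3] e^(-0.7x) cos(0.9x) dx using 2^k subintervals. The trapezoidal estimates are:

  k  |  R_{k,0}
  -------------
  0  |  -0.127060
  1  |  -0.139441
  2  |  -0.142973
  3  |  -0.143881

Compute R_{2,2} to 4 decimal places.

-0.1442

R_{1,1} = -0.139441 + (-0.139441 − (-0.127060))/3 = -0.143568
R_{2,1} = -0.142973 + (-0.142973 − (-0.139441))/3 = -0.144150
R_{2,2} = -0.144150 + (-0.144150 − (-0.143568))/15 = -0.144189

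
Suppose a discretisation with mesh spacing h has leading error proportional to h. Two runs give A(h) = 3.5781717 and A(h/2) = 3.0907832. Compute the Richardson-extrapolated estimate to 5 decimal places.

The leading error scales as h; refining by a factor of 2 reduces it by 2^1 = 2.
Extrapolated value = (2·A(h/2) − A(h)) / (2 − 1)
= (2·3.0907832 − 3.5781717) / 1
= 2.6033947 / 1 = 2.6033947

2.60339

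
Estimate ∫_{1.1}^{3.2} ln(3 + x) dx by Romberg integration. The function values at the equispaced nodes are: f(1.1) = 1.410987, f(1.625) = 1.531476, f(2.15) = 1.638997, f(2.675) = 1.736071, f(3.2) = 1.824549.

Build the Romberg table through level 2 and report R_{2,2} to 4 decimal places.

R_{0,0} (trapezoid, 1 panel, h=2.1000): 3.397313
R_{1,0} (trapezoid, 2 panels, h=1.0500): 3.419603
R_{2,0} (trapezoid, 4 panels, h=0.5250): 3.425264
R_{1,1} = 3.419603 + (3.419603 − 3.397313)/3 = 3.427033
R_{2,1} = 3.425264 + (3.425264 − 3.419603)/3 = 3.427151
R_{2,2} = 3.427151 + (3.427151 − 3.427033)/15 = 3.427159

3.4272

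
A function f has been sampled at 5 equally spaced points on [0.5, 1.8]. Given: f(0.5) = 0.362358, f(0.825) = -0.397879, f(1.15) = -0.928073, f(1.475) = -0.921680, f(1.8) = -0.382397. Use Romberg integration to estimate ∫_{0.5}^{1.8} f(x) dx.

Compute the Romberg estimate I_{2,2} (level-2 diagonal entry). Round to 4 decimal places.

I_{0,0} (trapezoid, 1 panel, h=1.3000): -0.013025
I_{1,0} (trapezoid, 2 panels, h=0.6500): -0.609760
I_{2,0} (trapezoid, 4 panels, h=0.3250): -0.733737
I_{1,1} = -0.609760 + (-0.609760 − (-0.013025))/3 = -0.808672
I_{2,1} = -0.733737 + (-0.733737 − (-0.609760))/3 = -0.775063
I_{2,2} = -0.775063 + (-0.775063 − (-0.808672))/15 = -0.772822

-0.7728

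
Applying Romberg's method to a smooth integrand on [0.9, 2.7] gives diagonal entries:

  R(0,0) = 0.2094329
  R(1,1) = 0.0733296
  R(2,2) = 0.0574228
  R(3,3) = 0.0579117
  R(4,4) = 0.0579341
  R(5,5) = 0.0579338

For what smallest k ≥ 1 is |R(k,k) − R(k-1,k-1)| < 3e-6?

|R(1,1) − R(0,0)| = 0.1361033 ≥ 3e-6
|R(2,2) − R(1,1)| = 0.0159068 ≥ 3e-6
|R(3,3) − R(2,2)| = 0.0004889 ≥ 3e-6
|R(4,4) − R(3,3)| = 0.0000224 ≥ 3e-6
|R(5,5) − R(4,4)| = 0.0000003 < 3e-6

k = 5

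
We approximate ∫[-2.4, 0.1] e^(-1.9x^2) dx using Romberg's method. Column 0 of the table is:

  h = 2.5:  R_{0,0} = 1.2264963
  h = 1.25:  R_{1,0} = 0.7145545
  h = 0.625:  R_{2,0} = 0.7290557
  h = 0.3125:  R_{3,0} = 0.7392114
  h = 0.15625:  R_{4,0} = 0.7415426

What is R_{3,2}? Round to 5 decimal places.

0.74318

Richardson extrapolation on the trapezoidal column (denominator 4−1=3):
R_{2,1} = (4·0.7290557 − 0.7145545) / 3 = 0.7338894
R_{3,1} = (4·0.7392114 − 0.7290557) / 3 = 0.7425966
R_{3,2} = (16·0.7425966 − 0.7338894) / 15 = 0.7431771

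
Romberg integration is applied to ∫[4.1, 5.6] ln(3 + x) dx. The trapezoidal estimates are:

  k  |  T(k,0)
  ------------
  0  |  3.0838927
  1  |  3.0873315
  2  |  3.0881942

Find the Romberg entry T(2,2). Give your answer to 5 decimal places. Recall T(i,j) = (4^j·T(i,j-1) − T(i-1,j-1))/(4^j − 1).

T(1,1) = (4·3.0873315 − 3.0838927) / 3 = 3.0884778
T(2,1) = 3.0881942 + (3.0881942 − 3.0873315)/3 = 3.0884818
T(2,2) = (16·3.0884818 − 3.0884778) / 15 = 3.0884821

3.08848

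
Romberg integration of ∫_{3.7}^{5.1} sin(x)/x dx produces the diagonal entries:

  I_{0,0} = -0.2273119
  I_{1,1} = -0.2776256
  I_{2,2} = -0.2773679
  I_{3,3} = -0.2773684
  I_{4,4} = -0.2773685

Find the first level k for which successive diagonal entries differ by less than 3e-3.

k = 2

|I_{1,1} − I_{0,0}| = 0.0503137 ≥ 3e-3
|I_{2,2} − I_{1,1}| = 0.0002577 < 3e-3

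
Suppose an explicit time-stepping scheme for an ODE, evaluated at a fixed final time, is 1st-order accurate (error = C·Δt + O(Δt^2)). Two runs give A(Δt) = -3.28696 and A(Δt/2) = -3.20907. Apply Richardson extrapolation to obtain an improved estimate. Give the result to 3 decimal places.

The leading error scales as Δt; refining by a factor of 2 reduces it by 2^1 = 2.
Extrapolated value = (2·A(Δt/2) − A(Δt)) / (2 − 1)
= (2·(-3.20907) − (-3.28696)) / 1
= -3.13118 / 1 = -3.13118

-3.131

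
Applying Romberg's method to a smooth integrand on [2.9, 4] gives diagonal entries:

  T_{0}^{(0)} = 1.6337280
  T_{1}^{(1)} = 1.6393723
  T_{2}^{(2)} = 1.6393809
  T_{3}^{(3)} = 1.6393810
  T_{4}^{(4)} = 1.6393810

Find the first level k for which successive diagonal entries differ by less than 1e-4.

|T_{1}^{(1)} − T_{0}^{(0)}| = 0.0056443 ≥ 1e-4
|T_{2}^{(2)} − T_{1}^{(1)}| = 0.0000086 < 1e-4

k = 2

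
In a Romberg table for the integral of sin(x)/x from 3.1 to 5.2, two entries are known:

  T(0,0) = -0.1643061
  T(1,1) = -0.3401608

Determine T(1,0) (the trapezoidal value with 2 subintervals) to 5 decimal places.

-0.29620

From T(1,1) = (4·T(1,0) − T(0,0))/3, solve for T(1,0):
4·T(1,0) = 3·(-0.3401608) + (-0.1643061) = -1.1847885
T(1,0) = -0.2961971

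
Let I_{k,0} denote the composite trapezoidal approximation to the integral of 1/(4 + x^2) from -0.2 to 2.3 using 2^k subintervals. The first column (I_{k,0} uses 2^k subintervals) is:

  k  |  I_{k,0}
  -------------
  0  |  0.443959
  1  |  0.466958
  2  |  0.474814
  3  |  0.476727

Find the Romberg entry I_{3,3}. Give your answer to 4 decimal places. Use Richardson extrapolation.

0.4774

I_{1,1} = 0.466958 + (0.466958 − 0.443959)/3 = 0.474624
I_{2,1} = (4·0.474814 − 0.466958) / 3 = 0.477433
I_{3,1} = 0.476727 + (0.476727 − 0.474814)/3 = 0.477365
I_{2,2} = (16·0.477433 − 0.474624) / 15 = 0.477620
I_{3,2} = (16·0.477365 − 0.477433) / 15 = 0.477360
I_{3,3} = 0.477360 + (0.477360 − 0.477620)/63 = 0.477356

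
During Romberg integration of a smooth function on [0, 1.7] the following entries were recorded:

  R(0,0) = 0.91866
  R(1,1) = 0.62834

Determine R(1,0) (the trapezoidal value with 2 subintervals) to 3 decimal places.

0.701

From R(1,1) = (4·R(1,0) − R(0,0))/3, solve for R(1,0):
4·R(1,0) = 3·0.62834 + 0.91866 = 2.80368
R(1,0) = 0.70092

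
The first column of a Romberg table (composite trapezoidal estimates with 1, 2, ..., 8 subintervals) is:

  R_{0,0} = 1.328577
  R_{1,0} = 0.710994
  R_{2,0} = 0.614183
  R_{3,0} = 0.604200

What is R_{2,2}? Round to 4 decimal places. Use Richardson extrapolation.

0.5870

R_{1,1} = (4·0.710994 − 1.328577) / 3 = 0.505133
R_{2,1} = (4·0.614183 − 0.710994) / 3 = 0.581913
R_{2,2} = 0.581913 + (0.581913 − 0.505133)/15 = 0.587032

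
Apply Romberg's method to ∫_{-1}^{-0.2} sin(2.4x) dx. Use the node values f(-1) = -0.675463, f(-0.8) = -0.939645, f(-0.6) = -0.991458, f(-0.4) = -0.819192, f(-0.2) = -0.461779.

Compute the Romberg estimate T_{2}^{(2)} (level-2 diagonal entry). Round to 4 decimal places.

T_{0}^{(0)} (trapezoid, 1 panel, h=0.8000): -0.454897
T_{1}^{(0)} (trapezoid, 2 panels, h=0.4000): -0.624032
T_{2}^{(0)} (trapezoid, 4 panels, h=0.2000): -0.663783
T_{1}^{(1)} = -0.624032 + (-0.624032 − (-0.454897))/3 = -0.680410
T_{2}^{(1)} = -0.663783 + (-0.663783 − (-0.624032))/3 = -0.677033
T_{2}^{(2)} = -0.677033 + (-0.677033 − (-0.680410))/15 = -0.676808

-0.6768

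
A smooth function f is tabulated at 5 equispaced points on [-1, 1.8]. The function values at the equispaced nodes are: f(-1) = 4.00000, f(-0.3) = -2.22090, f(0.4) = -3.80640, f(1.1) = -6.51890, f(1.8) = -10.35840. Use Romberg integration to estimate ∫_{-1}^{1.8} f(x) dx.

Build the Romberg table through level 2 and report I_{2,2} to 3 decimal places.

-11.507

I_{0,0} (trapezoid, 1 panel, h=2.8000): -8.90176
I_{1,0} (trapezoid, 2 panels, h=1.4000): -9.77984
I_{2,0} (trapezoid, 4 panels, h=0.7000): -11.00778
I_{1,1} = -9.77984 + (-9.77984 − (-8.90176))/3 = -10.07253
I_{2,1} = -11.00778 + (-11.00778 − (-9.77984))/3 = -11.41709
I_{2,2} = -11.41709 + (-11.41709 − (-10.07253))/15 = -11.50673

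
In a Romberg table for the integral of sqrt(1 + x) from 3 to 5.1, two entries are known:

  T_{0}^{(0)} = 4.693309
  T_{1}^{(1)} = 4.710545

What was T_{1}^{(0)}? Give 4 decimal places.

4.7062

From T_{1}^{(1)} = (4·T_{1}^{(0)} − T_{0}^{(0)})/3, solve for T_{1}^{(0)}:
4·T_{1}^{(0)} = 3·4.710545 + 4.693309 = 18.824944
T_{1}^{(0)} = 4.706236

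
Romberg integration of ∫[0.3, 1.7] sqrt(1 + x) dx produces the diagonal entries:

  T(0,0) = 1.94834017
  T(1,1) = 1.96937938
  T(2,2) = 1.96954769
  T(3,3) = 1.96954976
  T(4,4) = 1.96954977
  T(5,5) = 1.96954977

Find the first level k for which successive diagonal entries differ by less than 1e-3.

k = 2

|T(1,1) − T(0,0)| = 0.02103921 ≥ 1e-3
|T(2,2) − T(1,1)| = 0.00016831 < 1e-3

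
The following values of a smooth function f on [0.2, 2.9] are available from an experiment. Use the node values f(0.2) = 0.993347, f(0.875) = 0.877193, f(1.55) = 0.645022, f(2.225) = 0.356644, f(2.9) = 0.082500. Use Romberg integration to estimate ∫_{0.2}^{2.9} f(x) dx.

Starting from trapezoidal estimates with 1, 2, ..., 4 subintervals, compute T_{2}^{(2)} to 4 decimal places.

T_{0}^{(0)} (trapezoid, 1 panel, h=2.7000): 1.452393
T_{1}^{(0)} (trapezoid, 2 panels, h=1.3500): 1.596976
T_{2}^{(0)} (trapezoid, 4 panels, h=0.6750): 1.631328
T_{1}^{(1)} = 1.596976 + (1.596976 − 1.452393)/3 = 1.645170
T_{2}^{(1)} = 1.631328 + (1.631328 − 1.596976)/3 = 1.642779
T_{2}^{(2)} = 1.642779 + (1.642779 − 1.645170)/15 = 1.642620

1.6426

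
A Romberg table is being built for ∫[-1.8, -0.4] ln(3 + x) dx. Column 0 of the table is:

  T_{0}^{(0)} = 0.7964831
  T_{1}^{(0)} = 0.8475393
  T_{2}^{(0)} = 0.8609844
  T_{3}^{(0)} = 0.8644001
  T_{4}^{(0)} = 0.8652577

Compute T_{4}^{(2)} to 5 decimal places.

T_{3}^{(1)} = (4·0.8644001 − 0.8609844) / 3 = 0.8655387
T_{4}^{(1)} = (4·0.8652577 − 0.8644001) / 3 = 0.8655436
T_{4}^{(2)} = 0.8655436 + (0.8655436 − 0.8655387)/15 = 0.8655439
(Column j=1 coincides with Simpson's rule on the same nodes.)

0.86554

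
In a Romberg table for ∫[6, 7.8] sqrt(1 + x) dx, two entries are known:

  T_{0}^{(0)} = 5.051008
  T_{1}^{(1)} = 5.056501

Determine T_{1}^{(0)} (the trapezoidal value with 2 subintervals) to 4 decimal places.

5.0551

From T_{1}^{(1)} = (4·T_{1}^{(0)} − T_{0}^{(0)})/3, solve for T_{1}^{(0)}:
4·T_{1}^{(0)} = 3·5.056501 + 5.051008 = 20.220511
T_{1}^{(0)} = 5.055128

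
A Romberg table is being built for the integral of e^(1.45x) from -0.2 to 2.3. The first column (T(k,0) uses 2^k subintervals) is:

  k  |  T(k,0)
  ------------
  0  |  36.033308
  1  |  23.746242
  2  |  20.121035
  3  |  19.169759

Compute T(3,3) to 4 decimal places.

Richardson extrapolation on the trapezoidal column (denominator 4−1=3):
T(1,1) = 23.746242 + (23.746242 − 36.033308)/3 = 19.650553
T(2,1) = (4·20.121035 − 23.746242) / 3 = 18.912633
T(3,1) = 19.169759 + (19.169759 − 20.121035)/3 = 18.852667
T(2,2) = (16·18.912633 − 19.650553) / 15 = 18.863438
T(3,2) = 18.852667 + (18.852667 − 18.912633)/15 = 18.848669
T(3,3) = (64·18.848669 − 18.863438) / 63 = 18.848435

18.8484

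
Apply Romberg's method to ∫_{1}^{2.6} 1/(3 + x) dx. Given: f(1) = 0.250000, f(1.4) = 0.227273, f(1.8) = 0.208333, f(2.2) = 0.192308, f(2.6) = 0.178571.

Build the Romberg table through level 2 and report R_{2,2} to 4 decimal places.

R_{0,0} (trapezoid, 1 panel, h=1.6000): 0.342857
R_{1,0} (trapezoid, 2 panels, h=0.8000): 0.338095
R_{2,0} (trapezoid, 4 panels, h=0.4000): 0.336880
R_{1,1} = 0.338095 + (0.338095 − 0.342857)/3 = 0.336508
R_{2,1} = 0.336880 + (0.336880 − 0.338095)/3 = 0.336475
R_{2,2} = 0.336475 + (0.336475 − 0.336508)/15 = 0.336473

0.3365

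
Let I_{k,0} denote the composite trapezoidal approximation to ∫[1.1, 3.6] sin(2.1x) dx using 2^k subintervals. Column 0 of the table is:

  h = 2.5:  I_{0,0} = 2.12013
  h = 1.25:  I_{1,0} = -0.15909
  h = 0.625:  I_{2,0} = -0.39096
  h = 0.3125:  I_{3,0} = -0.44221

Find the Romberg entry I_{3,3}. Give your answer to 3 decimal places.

I_{1,1} = (4·(-0.15909) − 2.12013) / 3 = -0.91883
I_{2,1} = -0.39096 + (-0.39096 − (-0.15909))/3 = -0.46825
I_{3,1} = (4·(-0.44221) − (-0.39096)) / 3 = -0.45929
I_{2,2} = (16·(-0.46825) − (-0.91883)) / 15 = -0.43821
I_{3,2} = -0.45929 + (-0.45929 − (-0.46825))/15 = -0.45869
I_{3,3} = -0.45869 + (-0.45869 − (-0.43821))/63 = -0.45902

-0.459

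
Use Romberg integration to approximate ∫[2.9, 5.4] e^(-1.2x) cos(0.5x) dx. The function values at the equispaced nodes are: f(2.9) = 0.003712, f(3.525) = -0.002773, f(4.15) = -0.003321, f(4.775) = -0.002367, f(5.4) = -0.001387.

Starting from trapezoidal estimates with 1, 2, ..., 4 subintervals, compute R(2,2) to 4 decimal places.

R(0,0) (trapezoid, 1 panel, h=2.5000): 0.002906
R(1,0) (trapezoid, 2 panels, h=1.2500): -0.002698
R(2,0) (trapezoid, 4 panels, h=0.6250): -0.004562
R(1,1) = -0.002698 + (-0.002698 − 0.002906)/3 = -0.004566
R(2,1) = -0.004562 + (-0.004562 − (-0.002698))/3 = -0.005183
R(2,2) = -0.005183 + (-0.005183 − (-0.004566))/15 = -0.005224

-0.0052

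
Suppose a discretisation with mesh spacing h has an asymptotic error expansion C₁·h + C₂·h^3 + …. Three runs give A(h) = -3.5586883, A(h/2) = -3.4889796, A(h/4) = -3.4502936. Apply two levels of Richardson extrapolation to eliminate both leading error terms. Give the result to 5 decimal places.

-3.41051

First eliminate the h term (factor 2^1 = 2):
  B₁ = (2·(-3.4889796) − (-3.5586883))/1 = -3.4192709
  B₂ = (2·(-3.4502936) − (-3.4889796))/1 = -3.4116076
Then eliminate the h^3 term (factor 2^3 = 8):
  (8·(-3.4116076) − (-3.4192709))/7 = -3.4105128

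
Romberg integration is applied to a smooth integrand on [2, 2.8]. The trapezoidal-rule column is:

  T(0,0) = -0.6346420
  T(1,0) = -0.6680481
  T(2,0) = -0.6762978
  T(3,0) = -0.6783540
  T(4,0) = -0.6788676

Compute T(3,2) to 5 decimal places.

-0.67904

Richardson extrapolation on the trapezoidal column (denominator 4−1=3):
T(2,1) = -0.6762978 + (-0.6762978 − (-0.6680481))/3 = -0.6790477
T(3,1) = (4·(-0.6783540) − (-0.6762978)) / 3 = -0.6790394
T(3,2) = -0.6790394 + (-0.6790394 − (-0.6790477))/15 = -0.6790388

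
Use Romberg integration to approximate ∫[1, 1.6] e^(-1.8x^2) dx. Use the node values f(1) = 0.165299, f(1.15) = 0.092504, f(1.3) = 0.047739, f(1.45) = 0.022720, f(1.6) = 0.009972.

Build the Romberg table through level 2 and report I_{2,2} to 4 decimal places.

I_{0,0} (trapezoid, 1 panel, h=0.6000): 0.052581
I_{1,0} (trapezoid, 2 panels, h=0.3000): 0.040612
I_{2,0} (trapezoid, 4 panels, h=0.1500): 0.037590
I_{1,1} = 0.040612 + (0.040612 − 0.052581)/3 = 0.036622
I_{2,1} = 0.037590 + (0.037590 − 0.040612)/3 = 0.036583
I_{2,2} = 0.036583 + (0.036583 − 0.036622)/15 = 0.036580

0.0366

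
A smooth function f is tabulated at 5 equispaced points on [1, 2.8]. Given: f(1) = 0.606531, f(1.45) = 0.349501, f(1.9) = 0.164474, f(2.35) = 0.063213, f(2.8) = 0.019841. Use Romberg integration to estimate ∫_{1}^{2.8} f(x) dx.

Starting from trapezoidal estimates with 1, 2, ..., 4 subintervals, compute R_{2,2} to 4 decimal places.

R_{0,0} (trapezoid, 1 panel, h=1.8000): 0.563735
R_{1,0} (trapezoid, 2 panels, h=0.9000): 0.429894
R_{2,0} (trapezoid, 4 panels, h=0.4500): 0.400668
R_{1,1} = 0.429894 + (0.429894 − 0.563735)/3 = 0.385280
R_{2,1} = 0.400668 + (0.400668 − 0.429894)/3 = 0.390926
R_{2,2} = 0.390926 + (0.390926 − 0.385280)/15 = 0.391302

0.3913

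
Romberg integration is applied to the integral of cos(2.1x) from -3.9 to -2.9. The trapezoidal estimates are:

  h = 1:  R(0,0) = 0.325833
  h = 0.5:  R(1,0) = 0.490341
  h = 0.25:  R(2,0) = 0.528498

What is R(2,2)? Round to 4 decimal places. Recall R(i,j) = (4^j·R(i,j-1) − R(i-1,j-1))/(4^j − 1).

0.5410

Richardson extrapolation on the trapezoidal column (denominator 4−1=3):
R(1,1) = (4·0.490341 − 0.325833) / 3 = 0.545177
R(2,1) = (4·0.528498 − 0.490341) / 3 = 0.541217
R(2,2) = (16·0.541217 − 0.545177) / 15 = 0.540953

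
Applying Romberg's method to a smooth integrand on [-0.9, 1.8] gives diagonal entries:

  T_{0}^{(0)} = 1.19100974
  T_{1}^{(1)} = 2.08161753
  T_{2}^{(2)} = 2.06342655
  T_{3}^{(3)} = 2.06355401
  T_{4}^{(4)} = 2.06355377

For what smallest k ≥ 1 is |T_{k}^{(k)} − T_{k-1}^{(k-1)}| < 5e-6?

k = 4

|T_{1}^{(1)} − T_{0}^{(0)}| = 0.89060779 ≥ 5e-6
|T_{2}^{(2)} − T_{1}^{(1)}| = 0.01819098 ≥ 5e-6
|T_{3}^{(3)} − T_{2}^{(2)}| = 0.00012746 ≥ 5e-6
|T_{4}^{(4)} − T_{3}^{(3)}| = 0.00000024 < 5e-6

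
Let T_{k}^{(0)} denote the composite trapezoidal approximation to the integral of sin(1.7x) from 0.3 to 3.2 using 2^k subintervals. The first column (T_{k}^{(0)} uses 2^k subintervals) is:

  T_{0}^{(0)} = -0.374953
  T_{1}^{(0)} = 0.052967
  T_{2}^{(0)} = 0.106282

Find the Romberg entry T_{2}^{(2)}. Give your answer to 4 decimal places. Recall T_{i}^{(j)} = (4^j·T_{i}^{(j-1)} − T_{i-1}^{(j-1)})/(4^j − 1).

Richardson extrapolation on the trapezoidal column (denominator 4−1=3):
T_{1}^{(1)} = 0.052967 + (0.052967 − (-0.374953))/3 = 0.195607
T_{2}^{(1)} = (4·0.106282 − 0.052967) / 3 = 0.124054
T_{2}^{(2)} = 0.124054 + (0.124054 − 0.195607)/15 = 0.119284

0.1193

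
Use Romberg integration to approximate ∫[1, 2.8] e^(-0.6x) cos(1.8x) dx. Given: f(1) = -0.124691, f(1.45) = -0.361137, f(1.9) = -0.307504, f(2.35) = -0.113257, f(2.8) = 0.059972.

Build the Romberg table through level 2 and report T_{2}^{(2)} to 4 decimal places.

T_{0}^{(0)} (trapezoid, 1 panel, h=1.8000): -0.058247
T_{1}^{(0)} (trapezoid, 2 panels, h=0.9000): -0.305877
T_{2}^{(0)} (trapezoid, 4 panels, h=0.4500): -0.366416
T_{1}^{(1)} = -0.305877 + (-0.305877 − (-0.058247))/3 = -0.388420
T_{2}^{(1)} = -0.366416 + (-0.366416 − (-0.305877))/3 = -0.386596
T_{2}^{(2)} = -0.386596 + (-0.386596 − (-0.388420))/15 = -0.386474

-0.3865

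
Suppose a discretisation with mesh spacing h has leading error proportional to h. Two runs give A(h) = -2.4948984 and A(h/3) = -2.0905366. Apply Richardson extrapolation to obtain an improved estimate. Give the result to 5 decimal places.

-1.88836

Extrapolated value = (3·A(h/3) − A(h)) / (3 − 1)
= (3·(-2.0905366) − (-2.4948984)) / 2
= -3.7767114 / 2 = -1.8883557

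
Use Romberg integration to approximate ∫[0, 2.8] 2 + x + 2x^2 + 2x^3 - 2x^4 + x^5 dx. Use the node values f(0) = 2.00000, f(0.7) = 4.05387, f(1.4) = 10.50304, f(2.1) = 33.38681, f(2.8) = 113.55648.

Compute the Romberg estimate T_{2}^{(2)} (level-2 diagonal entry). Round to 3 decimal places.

T_{0}^{(0)} (trapezoid, 1 panel, h=2.8000): 161.77907
T_{1}^{(0)} (trapezoid, 2 panels, h=1.4000): 95.59379
T_{2}^{(0)} (trapezoid, 4 panels, h=0.7000): 74.00537
T_{1}^{(1)} = 95.59379 + (95.59379 − 161.77907)/3 = 73.53203
T_{2}^{(1)} = 74.00537 + (74.00537 − 95.59379)/3 = 66.80923
T_{2}^{(2)} = 66.80923 + (66.80923 − 73.53203)/15 = 66.36104

66.361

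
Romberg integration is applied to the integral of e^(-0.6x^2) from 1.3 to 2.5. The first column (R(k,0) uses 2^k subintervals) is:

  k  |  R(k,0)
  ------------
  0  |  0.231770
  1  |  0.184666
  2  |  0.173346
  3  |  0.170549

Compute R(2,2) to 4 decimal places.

Richardson extrapolation on the trapezoidal column (denominator 4−1=3):
R(1,1) = 0.184666 + (0.184666 − 0.231770)/3 = 0.168965
R(2,1) = 0.173346 + (0.173346 − 0.184666)/3 = 0.169573
R(2,2) = (16·0.169573 − 0.168965) / 15 = 0.169614

0.1696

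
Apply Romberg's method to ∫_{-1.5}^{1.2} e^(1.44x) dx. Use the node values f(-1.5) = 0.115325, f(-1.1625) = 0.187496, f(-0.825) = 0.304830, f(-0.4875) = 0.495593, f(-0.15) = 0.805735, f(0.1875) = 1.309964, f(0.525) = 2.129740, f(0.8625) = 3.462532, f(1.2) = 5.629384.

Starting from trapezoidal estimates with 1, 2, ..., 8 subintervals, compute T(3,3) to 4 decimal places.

3.8292

T(0,0) (trapezoid, 1 panel, h=2.7000): 7.755357
T(1,0) (trapezoid, 2 panels, h=1.3500): 4.965421
T(2,0) (trapezoid, 4 panels, h=0.6750): 4.126045
T(3,0) (trapezoid, 8 panels, h=0.3375): 3.904283
T(1,1) = 4.965421 + (4.965421 − 7.755357)/3 = 4.035442
T(2,1) = 4.126045 + (4.126045 − 4.965421)/3 = 3.846253
T(3,1) = 3.904283 + (3.904283 − 4.126045)/3 = 3.830362
T(2,2) = 3.846253 + (3.846253 − 4.035442)/15 = 3.833640
T(3,2) = 3.830362 + (3.830362 − 3.846253)/15 = 3.829303
T(3,3) = 3.829303 + (3.829303 − 3.833640)/63 = 3.829234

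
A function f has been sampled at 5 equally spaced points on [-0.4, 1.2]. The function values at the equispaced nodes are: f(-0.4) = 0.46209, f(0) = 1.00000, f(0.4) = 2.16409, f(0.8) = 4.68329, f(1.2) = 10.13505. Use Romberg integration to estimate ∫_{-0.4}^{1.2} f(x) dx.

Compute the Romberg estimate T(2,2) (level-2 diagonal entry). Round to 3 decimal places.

T(0,0) (trapezoid, 1 panel, h=1.6000): 8.47771
T(1,0) (trapezoid, 2 panels, h=0.8000): 5.97013
T(2,0) (trapezoid, 4 panels, h=0.4000): 5.25838
T(1,1) = 5.97013 + (5.97013 − 8.47771)/3 = 5.13427
T(2,1) = 5.25838 + (5.25838 − 5.97013)/3 = 5.02113
T(2,2) = 5.02113 + (5.02113 − 5.13427)/15 = 5.01359

5.014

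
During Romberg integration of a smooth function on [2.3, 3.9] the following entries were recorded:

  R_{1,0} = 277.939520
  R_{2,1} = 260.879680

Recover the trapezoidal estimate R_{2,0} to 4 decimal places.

From R_{2,1} = (4·R_{2,0} − R_{1,0})/3, solve for R_{2,0}:
4·R_{2,0} = 3·260.879680 + 277.939520 = 1060.578560
R_{2,0} = 265.144640

265.1446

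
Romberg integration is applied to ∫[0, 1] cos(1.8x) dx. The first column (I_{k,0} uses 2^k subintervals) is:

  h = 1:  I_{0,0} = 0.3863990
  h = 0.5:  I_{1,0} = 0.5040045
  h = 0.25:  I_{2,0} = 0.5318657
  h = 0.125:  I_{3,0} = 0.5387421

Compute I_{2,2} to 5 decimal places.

Richardson extrapolation on the trapezoidal column (denominator 4−1=3):
I_{1,1} = 0.5040045 + (0.5040045 − 0.3863990)/3 = 0.5432063
I_{2,1} = 0.5318657 + (0.5318657 − 0.5040045)/3 = 0.5411528
I_{2,2} = 0.5411528 + (0.5411528 − 0.5432063)/15 = 0.5410159
(Column j=1 coincides with Simpson's rule on the same nodes.)

0.54102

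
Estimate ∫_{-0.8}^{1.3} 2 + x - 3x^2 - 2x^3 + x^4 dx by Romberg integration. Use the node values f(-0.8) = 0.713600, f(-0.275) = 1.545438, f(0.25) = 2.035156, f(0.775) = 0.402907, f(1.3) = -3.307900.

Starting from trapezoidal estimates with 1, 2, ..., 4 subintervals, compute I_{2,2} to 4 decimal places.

I_{0,0} (trapezoid, 1 panel, h=2.1000): -2.724015
I_{1,0} (trapezoid, 2 panels, h=1.0500): 0.774906
I_{2,0} (trapezoid, 4 panels, h=0.5250): 1.410334
I_{1,1} = 0.774906 + (0.774906 − (-2.724015))/3 = 1.941213
I_{2,1} = 1.410334 + (1.410334 − 0.774906)/3 = 1.622143
I_{2,2} = 1.622143 + (1.622143 − 1.941213)/15 = 1.600872

1.6009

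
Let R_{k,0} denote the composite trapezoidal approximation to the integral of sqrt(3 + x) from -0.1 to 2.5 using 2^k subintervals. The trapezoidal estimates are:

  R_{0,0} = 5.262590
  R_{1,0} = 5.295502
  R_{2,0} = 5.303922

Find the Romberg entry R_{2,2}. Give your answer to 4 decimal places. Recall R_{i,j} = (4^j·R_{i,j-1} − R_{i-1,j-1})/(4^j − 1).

R_{1,1} = (4·5.295502 − 5.262590) / 3 = 5.306473
R_{2,1} = (4·5.303922 − 5.295502) / 3 = 5.306729
R_{2,2} = 5.306729 + (5.306729 − 5.306473)/15 = 5.306746

5.3067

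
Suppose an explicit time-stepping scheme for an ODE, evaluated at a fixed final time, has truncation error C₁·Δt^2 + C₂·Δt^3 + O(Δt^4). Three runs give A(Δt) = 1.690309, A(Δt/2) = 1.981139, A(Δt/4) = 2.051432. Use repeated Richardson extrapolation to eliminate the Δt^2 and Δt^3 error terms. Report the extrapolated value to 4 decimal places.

2.0744

First eliminate the Δt^2 term (factor 2^2 = 4):
  B₁ = (4·1.981139 − 1.690309)/3 = 2.078082
  B₂ = (4·2.051432 − 1.981139)/3 = 2.074863
Then eliminate the Δt^3 term (factor 2^3 = 8):
  (8·2.074863 − 2.078082)/7 = 2.074403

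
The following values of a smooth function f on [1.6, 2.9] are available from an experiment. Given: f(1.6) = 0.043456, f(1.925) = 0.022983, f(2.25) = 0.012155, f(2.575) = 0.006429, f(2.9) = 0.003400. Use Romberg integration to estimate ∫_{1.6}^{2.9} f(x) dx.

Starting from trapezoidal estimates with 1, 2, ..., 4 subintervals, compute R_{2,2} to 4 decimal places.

R_{0,0} (trapezoid, 1 panel, h=1.3000): 0.030456
R_{1,0} (trapezoid, 2 panels, h=0.6500): 0.023129
R_{2,0} (trapezoid, 4 panels, h=0.3250): 0.021123
R_{1,1} = 0.023129 + (0.023129 − 0.030456)/3 = 0.020687
R_{2,1} = 0.021123 + (0.021123 − 0.023129)/3 = 0.020454
R_{2,2} = 0.020454 + (0.020454 − 0.020687)/15 = 0.020438

0.0204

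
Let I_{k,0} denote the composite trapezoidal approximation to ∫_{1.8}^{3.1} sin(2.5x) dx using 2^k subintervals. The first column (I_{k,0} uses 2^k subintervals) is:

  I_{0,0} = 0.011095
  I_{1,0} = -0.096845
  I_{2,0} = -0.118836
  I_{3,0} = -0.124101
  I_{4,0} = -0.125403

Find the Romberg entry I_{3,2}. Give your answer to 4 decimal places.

-0.1258

I_{2,1} = (4·(-0.118836) − (-0.096845)) / 3 = -0.126166
I_{3,1} = (4·(-0.124101) − (-0.118836)) / 3 = -0.125856
I_{3,2} = -0.125856 + (-0.125856 − (-0.126166))/15 = -0.125835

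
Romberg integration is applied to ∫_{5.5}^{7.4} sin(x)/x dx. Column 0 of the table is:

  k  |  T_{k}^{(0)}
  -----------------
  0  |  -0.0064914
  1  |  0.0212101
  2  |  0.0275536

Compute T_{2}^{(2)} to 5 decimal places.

0.02962

Richardson extrapolation on the trapezoidal column (denominator 4−1=3):
T_{1}^{(1)} = (4·0.0212101 − (-0.0064914)) / 3 = 0.0304439
T_{2}^{(1)} = (4·0.0275536 − 0.0212101) / 3 = 0.0296681
T_{2}^{(2)} = (16·0.0296681 − 0.0304439) / 15 = 0.0296164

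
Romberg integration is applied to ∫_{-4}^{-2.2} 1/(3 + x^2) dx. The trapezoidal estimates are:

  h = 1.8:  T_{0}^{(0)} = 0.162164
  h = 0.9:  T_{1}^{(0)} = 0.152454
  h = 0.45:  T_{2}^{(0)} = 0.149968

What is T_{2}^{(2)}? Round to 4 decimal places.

T_{1}^{(1)} = 0.152454 + (0.152454 − 0.162164)/3 = 0.149217
T_{2}^{(1)} = (4·0.149968 − 0.152454) / 3 = 0.149139
T_{2}^{(2)} = 0.149139 + (0.149139 − 0.149217)/15 = 0.149134
(Column j=1 coincides with Simpson's rule on the same nodes.)

0.1491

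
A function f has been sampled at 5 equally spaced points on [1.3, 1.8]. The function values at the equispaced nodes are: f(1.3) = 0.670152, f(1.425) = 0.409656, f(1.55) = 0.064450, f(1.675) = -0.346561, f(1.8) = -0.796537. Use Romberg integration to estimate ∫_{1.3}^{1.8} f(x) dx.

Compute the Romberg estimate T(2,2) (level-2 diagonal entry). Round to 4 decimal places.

0.0106

T(0,0) (trapezoid, 1 panel, h=0.5000): -0.031596
T(1,0) (trapezoid, 2 panels, h=0.2500): 0.000314
T(2,0) (trapezoid, 4 panels, h=0.1250): 0.008044
T(1,1) = 0.000314 + (0.000314 − (-0.031596))/3 = 0.010951
T(2,1) = 0.008044 + (0.008044 − 0.000314)/3 = 0.010621
T(2,2) = 0.010621 + (0.010621 − 0.010951)/15 = 0.010599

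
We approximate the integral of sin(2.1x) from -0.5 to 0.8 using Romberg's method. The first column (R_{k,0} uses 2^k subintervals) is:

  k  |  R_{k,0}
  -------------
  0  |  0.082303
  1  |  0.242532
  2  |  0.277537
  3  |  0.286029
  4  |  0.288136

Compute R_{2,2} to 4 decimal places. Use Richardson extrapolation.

0.2888

R_{1,1} = (4·0.242532 − 0.082303) / 3 = 0.295942
R_{2,1} = (4·0.277537 − 0.242532) / 3 = 0.289205
R_{2,2} = (16·0.289205 − 0.295942) / 15 = 0.288756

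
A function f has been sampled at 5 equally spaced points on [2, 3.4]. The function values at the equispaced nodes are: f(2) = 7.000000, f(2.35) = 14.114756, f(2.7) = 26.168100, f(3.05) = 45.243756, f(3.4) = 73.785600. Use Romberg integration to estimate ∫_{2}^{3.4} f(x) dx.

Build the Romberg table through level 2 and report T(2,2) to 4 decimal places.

43.2287

T(0,0) (trapezoid, 1 panel, h=1.4000): 56.549920
T(1,0) (trapezoid, 2 panels, h=0.7000): 46.592630
T(2,0) (trapezoid, 4 panels, h=0.3500): 44.071794
T(1,1) = 46.592630 + (46.592630 − 56.549920)/3 = 43.273533
T(2,1) = 44.071794 + (44.071794 − 46.592630)/3 = 43.231515
T(2,2) = 43.231515 + (43.231515 − 43.273533)/15 = 43.228714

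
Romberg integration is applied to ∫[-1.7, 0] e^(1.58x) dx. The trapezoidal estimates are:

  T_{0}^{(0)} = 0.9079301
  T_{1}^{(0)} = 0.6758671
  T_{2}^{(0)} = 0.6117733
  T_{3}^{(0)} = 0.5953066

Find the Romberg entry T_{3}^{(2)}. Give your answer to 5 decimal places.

0.58978

T_{2}^{(1)} = (4·0.6117733 − 0.6758671) / 3 = 0.5904087
T_{3}^{(1)} = 0.5953066 + (0.5953066 − 0.6117733)/3 = 0.5898177
T_{3}^{(2)} = (16·0.5898177 − 0.5904087) / 15 = 0.5897783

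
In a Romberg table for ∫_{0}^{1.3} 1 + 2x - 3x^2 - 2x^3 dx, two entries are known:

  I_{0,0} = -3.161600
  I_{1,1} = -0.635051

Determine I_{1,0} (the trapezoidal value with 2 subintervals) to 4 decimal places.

From I_{1,1} = (4·I_{1,0} − I_{0,0})/3, solve for I_{1,0}:
4·I_{1,0} = 3·(-0.635051) + (-3.161600) = -5.066753
I_{1,0} = -1.266688

-1.2667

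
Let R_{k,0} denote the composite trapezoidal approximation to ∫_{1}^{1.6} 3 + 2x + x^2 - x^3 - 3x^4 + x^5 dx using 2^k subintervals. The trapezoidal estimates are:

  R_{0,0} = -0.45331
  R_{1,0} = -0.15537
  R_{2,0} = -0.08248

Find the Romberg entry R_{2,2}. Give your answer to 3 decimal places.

Richardson extrapolation on the trapezoidal column (denominator 4−1=3):
R_{1,1} = -0.15537 + (-0.15537 − (-0.45331))/3 = -0.05606
R_{2,1} = -0.08248 + (-0.08248 − (-0.15537))/3 = -0.05818
R_{2,2} = -0.05818 + (-0.05818 − (-0.05606))/15 = -0.05832
(Column j=1 coincides with Simpson's rule on the same nodes.)

-0.058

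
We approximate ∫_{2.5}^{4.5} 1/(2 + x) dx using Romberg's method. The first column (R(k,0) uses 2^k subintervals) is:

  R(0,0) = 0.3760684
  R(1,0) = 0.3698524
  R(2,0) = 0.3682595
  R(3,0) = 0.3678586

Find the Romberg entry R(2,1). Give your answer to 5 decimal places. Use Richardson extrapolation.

0.36773

R(2,1) = (4·0.3682595 − 0.3698524) / 3 = 0.3677285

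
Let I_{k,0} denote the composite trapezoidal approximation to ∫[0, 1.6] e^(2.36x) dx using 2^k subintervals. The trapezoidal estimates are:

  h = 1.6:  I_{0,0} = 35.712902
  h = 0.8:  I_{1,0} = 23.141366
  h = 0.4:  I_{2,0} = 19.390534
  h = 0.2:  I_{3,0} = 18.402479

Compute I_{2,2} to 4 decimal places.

18.0862

I_{1,1} = (4·23.141366 − 35.712902) / 3 = 18.950854
I_{2,1} = (4·19.390534 − 23.141366) / 3 = 18.140257
I_{2,2} = (16·18.140257 − 18.950854) / 15 = 18.086217
(Column j=1 coincides with Simpson's rule on the same nodes.)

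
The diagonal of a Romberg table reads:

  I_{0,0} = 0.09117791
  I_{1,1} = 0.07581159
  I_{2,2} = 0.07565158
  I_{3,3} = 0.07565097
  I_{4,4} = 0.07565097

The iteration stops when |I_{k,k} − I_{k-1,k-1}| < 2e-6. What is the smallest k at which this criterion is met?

|I_{1,1} − I_{0,0}| = 0.01536632 ≥ 2e-6
|I_{2,2} − I_{1,1}| = 0.00016001 ≥ 2e-6
|I_{3,3} − I_{2,2}| = 0.00000061 < 2e-6

k = 3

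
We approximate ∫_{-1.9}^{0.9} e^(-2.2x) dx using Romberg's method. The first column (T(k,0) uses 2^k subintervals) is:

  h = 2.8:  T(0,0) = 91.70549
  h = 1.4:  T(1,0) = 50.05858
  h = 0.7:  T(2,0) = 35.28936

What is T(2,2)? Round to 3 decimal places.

29.979

Richardson extrapolation on the trapezoidal column (denominator 4−1=3):
T(1,1) = 50.05858 + (50.05858 − 91.70549)/3 = 36.17628
T(2,1) = 35.28936 + (35.28936 − 50.05858)/3 = 30.36629
T(2,2) = 30.36629 + (30.36629 − 36.17628)/15 = 29.97896
(Column j=1 coincides with Simpson's rule on the same nodes.)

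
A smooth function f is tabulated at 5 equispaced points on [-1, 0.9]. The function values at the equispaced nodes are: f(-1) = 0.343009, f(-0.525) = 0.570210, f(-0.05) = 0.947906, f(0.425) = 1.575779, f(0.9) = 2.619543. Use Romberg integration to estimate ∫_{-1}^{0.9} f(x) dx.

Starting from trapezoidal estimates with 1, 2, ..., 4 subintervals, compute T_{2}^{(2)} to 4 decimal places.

2.1277

T_{0}^{(0)} (trapezoid, 1 panel, h=1.9000): 2.814424
T_{1}^{(0)} (trapezoid, 2 panels, h=0.9500): 2.307723
T_{2}^{(0)} (trapezoid, 4 panels, h=0.4750): 2.173206
T_{1}^{(1)} = 2.307723 + (2.307723 − 2.814424)/3 = 2.138823
T_{2}^{(1)} = 2.173206 + (2.173206 − 2.307723)/3 = 2.128367
T_{2}^{(2)} = 2.128367 + (2.128367 − 2.138823)/15 = 2.127670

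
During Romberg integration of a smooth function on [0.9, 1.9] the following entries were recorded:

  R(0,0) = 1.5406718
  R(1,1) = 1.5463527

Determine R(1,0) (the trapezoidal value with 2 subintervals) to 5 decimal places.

1.54493

From R(1,1) = (4·R(1,0) − R(0,0))/3, solve for R(1,0):
4·R(1,0) = 3·1.5463527 + 1.5406718 = 6.1797299
R(1,0) = 1.5449325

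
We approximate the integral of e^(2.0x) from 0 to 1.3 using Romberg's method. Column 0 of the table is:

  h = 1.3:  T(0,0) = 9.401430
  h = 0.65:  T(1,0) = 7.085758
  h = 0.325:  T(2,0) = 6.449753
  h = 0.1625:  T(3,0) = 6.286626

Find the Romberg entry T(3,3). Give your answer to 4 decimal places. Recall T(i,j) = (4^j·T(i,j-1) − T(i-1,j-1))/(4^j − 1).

6.2319

T(1,1) = (4·7.085758 − 9.401430) / 3 = 6.313867
T(2,1) = (4·6.449753 − 7.085758) / 3 = 6.237751
T(3,1) = (4·6.286626 − 6.449753) / 3 = 6.232250
T(2,2) = (16·6.237751 − 6.313867) / 15 = 6.232677
T(3,2) = (16·6.232250 − 6.237751) / 15 = 6.231883
T(3,3) = 6.231883 + (6.231883 − 6.232677)/63 = 6.231870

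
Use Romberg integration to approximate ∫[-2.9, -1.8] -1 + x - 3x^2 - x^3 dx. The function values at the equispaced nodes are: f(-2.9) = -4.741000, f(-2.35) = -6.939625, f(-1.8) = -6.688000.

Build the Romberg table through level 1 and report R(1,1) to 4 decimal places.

R(0,0) (trapezoid, 1 panel, h=1.1000): -6.285950
R(1,0) (trapezoid, 2 panels, h=0.5500): -6.959769
R(1,1) = -6.959769 + (-6.959769 − (-6.285950))/3 = -7.184375

-7.1844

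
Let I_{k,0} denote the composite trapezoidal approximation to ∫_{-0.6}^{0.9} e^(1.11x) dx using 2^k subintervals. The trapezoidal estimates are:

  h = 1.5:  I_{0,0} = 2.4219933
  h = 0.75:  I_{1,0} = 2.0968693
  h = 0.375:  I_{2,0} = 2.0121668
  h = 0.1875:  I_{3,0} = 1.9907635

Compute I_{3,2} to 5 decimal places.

Richardson extrapolation on the trapezoidal column (denominator 4−1=3):
I_{2,1} = 2.0121668 + (2.0121668 − 2.0968693)/3 = 1.9839326
I_{3,1} = 1.9907635 + (1.9907635 − 2.0121668)/3 = 1.9836291
I_{3,2} = (16·1.9836291 − 1.9839326) / 15 = 1.9836089

1.98361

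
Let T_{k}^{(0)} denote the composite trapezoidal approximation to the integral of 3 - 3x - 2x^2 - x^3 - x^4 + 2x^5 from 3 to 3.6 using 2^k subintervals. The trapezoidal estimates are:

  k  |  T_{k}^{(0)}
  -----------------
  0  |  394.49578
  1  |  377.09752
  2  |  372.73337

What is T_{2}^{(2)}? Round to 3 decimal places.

371.277

Richardson extrapolation on the trapezoidal column (denominator 4−1=3):
T_{1}^{(1)} = 377.09752 + (377.09752 − 394.49578)/3 = 371.29810
T_{2}^{(1)} = (4·372.73337 − 377.09752) / 3 = 371.27865
T_{2}^{(2)} = (16·371.27865 − 371.29810) / 15 = 371.27735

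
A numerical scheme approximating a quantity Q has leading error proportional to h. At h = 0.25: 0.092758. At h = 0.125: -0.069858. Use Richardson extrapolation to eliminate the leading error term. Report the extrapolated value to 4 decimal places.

-0.2325

Extrapolated value = (2·A(h/2) − A(h)) / (2 − 1)
= (2·(-0.069858) − 0.092758) / 1
= -0.232474 / 1 = -0.232474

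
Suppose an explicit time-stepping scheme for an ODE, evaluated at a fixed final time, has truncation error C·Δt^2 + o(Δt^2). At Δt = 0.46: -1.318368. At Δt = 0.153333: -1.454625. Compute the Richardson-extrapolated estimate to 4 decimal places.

The leading error scales as Δt^2; refining by a factor of 3 reduces it by 3^2 = 9.
Extrapolated value = (9·A(Δt/3) − A(Δt)) / (9 − 1)
= (9·(-1.454625) − (-1.318368)) / 8
= -11.773257 / 8 = -1.471657

-1.4717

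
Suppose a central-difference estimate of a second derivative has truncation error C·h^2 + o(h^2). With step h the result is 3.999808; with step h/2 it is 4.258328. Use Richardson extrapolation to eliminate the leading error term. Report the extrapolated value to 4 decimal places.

4.3445

The leading error scales as h^2; refining by a factor of 2 reduces it by 2^2 = 4.
Extrapolated value = (4·A(h/2) − A(h)) / (4 − 1)
= (4·4.258328 − 3.999808) / 3
= 13.033504 / 3 = 4.344501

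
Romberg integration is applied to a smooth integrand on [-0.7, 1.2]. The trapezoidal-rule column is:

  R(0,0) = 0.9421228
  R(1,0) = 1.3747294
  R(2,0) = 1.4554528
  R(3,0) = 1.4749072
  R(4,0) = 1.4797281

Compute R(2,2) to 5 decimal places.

Richardson extrapolation on the trapezoidal column (denominator 4−1=3):
R(1,1) = (4·1.3747294 − 0.9421228) / 3 = 1.5189316
R(2,1) = (4·1.4554528 − 1.3747294) / 3 = 1.4823606
R(2,2) = (16·1.4823606 − 1.5189316) / 15 = 1.4799225

1.47992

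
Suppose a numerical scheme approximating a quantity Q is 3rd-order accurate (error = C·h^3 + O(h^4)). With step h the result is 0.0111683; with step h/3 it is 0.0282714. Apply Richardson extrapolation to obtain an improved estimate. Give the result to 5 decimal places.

Extrapolated value = (27·A(h/3) − A(h)) / (27 − 1)
= (27·0.0282714 − 0.0111683) / 26
= 0.7521595 / 26 = 0.0289292

0.02893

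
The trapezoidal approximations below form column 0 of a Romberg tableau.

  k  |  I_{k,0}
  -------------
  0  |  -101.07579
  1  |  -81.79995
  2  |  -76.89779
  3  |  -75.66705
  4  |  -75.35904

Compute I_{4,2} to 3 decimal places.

-75.256

I_{3,1} = (4·(-75.66705) − (-76.89779)) / 3 = -75.25680
I_{4,1} = (4·(-75.35904) − (-75.66705)) / 3 = -75.25637
I_{4,2} = -75.25637 + (-75.25637 − (-75.25680))/15 = -75.25634
(Column j=1 coincides with Simpson's rule on the same nodes.)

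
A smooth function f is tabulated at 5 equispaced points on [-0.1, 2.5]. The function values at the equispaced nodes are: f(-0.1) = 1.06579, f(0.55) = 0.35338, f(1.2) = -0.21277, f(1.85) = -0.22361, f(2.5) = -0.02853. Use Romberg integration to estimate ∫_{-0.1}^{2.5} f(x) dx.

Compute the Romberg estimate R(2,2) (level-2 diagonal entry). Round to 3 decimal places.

0.256

R(0,0) (trapezoid, 1 panel, h=2.6000): 1.34844
R(1,0) (trapezoid, 2 panels, h=1.3000): 0.39762
R(2,0) (trapezoid, 4 panels, h=0.6500): 0.28316
R(1,1) = 0.39762 + (0.39762 − 1.34844)/3 = 0.08068
R(2,1) = 0.28316 + (0.28316 − 0.39762)/3 = 0.24501
R(2,2) = 0.24501 + (0.24501 − 0.08068)/15 = 0.25597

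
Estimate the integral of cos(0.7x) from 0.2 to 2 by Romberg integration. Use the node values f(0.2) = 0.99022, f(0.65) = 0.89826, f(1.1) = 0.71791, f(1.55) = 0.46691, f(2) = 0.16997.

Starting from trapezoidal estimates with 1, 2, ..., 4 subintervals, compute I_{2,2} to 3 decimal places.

I_{0,0} (trapezoid, 1 panel, h=1.8000): 1.04417
I_{1,0} (trapezoid, 2 panels, h=0.9000): 1.16820
I_{2,0} (trapezoid, 4 panels, h=0.4500): 1.19843
I_{1,1} = 1.16820 + (1.16820 − 1.04417)/3 = 1.20954
I_{2,1} = 1.19843 + (1.19843 − 1.16820)/3 = 1.20851
I_{2,2} = 1.20851 + (1.20851 − 1.20954)/15 = 1.20844

1.208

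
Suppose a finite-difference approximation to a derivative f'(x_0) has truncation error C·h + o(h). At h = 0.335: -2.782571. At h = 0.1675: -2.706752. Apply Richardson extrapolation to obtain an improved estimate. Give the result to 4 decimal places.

-2.6309

The leading error scales as h; refining by a factor of 2 reduces it by 2^1 = 2.
Extrapolated value = (2·A(h/2) − A(h)) / (2 − 1)
= (2·(-2.706752) − (-2.782571)) / 1
= -2.630933 / 1 = -2.630933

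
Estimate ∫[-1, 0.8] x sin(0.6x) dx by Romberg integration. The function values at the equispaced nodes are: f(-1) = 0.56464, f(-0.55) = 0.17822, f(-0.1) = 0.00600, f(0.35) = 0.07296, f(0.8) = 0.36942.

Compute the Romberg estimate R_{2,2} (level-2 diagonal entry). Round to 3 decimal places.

0.293

R_{0,0} (trapezoid, 1 panel, h=1.8000): 0.84065
R_{1,0} (trapezoid, 2 panels, h=0.9000): 0.42573
R_{2,0} (trapezoid, 4 panels, h=0.4500): 0.32589
R_{1,1} = 0.42573 + (0.42573 − 0.84065)/3 = 0.28742
R_{2,1} = 0.32589 + (0.32589 − 0.42573)/3 = 0.29261
R_{2,2} = 0.29261 + (0.29261 − 0.28742)/15 = 0.29296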